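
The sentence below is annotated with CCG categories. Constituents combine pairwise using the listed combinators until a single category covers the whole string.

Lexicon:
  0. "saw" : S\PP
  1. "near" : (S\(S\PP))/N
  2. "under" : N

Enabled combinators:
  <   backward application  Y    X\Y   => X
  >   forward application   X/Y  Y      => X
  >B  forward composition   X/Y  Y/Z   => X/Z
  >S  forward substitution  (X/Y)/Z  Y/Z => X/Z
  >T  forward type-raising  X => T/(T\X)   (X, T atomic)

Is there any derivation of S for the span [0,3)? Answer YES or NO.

YES

[0,3] S   <
  [0,1] "saw" : S\PP
  [1,3] S\(S\PP)   >
    [1,2] "near" : (S\(S\PP))/N
    [2,3] "under" : N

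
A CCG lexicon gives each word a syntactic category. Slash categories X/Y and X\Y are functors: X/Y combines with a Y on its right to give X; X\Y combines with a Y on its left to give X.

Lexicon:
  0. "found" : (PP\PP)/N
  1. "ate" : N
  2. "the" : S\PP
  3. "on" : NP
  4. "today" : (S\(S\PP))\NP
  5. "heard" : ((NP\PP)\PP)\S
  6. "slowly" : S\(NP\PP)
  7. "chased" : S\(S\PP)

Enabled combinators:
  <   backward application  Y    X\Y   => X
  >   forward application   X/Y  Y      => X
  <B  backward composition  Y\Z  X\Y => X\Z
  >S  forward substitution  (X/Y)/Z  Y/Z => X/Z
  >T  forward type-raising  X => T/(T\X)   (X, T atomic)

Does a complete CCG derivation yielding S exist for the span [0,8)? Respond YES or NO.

YES

[0,8] S   <
  [0,7] S\PP   <B
    [0,6] (NP\PP)\PP   <
      [0,5] S   <
        [0,3] S\PP   <B
          [0,2] PP\PP   >
            [0,1] "found" : (PP\PP)/N
            [1,2] "ate" : N
          [2,3] "the" : S\PP
        [3,5] S\(S\PP)   <
          [3,4] "on" : NP
          [4,5] "today" : (S\(S\PP))\NP
      [5,6] "heard" : ((NP\PP)\PP)\S
    [6,7] "slowly" : S\(NP\PP)
  [7,8] "chased" : S\(S\PP)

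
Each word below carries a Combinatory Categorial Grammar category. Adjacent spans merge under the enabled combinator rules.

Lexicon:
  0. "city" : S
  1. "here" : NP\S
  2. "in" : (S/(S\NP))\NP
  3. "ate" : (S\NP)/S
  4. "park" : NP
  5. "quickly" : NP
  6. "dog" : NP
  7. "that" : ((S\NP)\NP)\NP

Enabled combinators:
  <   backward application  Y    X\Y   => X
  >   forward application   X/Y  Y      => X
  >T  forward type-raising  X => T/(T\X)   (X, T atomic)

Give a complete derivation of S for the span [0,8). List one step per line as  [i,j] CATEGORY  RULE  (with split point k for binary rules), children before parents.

[0,1] S  lex  "city"
[1,2] NP\S  lex  "here"
[0,2] NP  <  k=1
[2,3] (S/(S\NP))\NP  lex  "in"
[0,3] S/(S\NP)  <  k=2
[3,4] (S\NP)/S  lex  "ate"
[4,5] NP  lex  "park"
[5,6] NP  lex  "quickly"
[6,7] NP  lex  "dog"
[7,8] ((S\NP)\NP)\NP  lex  "that"
[6,8] (S\NP)\NP  <  k=7
[5,8] S\NP  <  k=6
[4,8] S  <  k=5
[3,8] S\NP  >  k=4
[0,8] S  >  k=3

[0,8] S   >
  [0,3] S/(S\NP)   <
    [0,2] NP   <
      [0,1] "city" : S
      [1,2] "here" : NP\S
    [2,3] "in" : (S/(S\NP))\NP
  [3,8] S\NP   >
    [3,4] "ate" : (S\NP)/S
    [4,8] S   <
      [4,5] "park" : NP
      [5,8] S\NP   <
        [5,6] "quickly" : NP
        [6,8] (S\NP)\NP   <
          [6,7] "dog" : NP
          [7,8] "that" : ((S\NP)\NP)\NP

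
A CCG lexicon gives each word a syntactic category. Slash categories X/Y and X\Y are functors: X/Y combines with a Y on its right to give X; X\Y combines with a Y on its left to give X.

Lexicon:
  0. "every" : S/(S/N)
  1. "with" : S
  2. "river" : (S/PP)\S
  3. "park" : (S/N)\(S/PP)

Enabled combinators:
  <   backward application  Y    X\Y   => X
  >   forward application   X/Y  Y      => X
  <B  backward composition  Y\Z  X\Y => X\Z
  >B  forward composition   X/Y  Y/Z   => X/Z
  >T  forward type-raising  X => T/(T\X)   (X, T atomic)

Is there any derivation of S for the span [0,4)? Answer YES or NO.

YES

[0,4] S   >
  [0,1] "every" : S/(S/N)
  [1,4] S/N   <
    [1,3] S/PP   <
      [1,2] "with" : S
      [2,3] "river" : (S/PP)\S
    [3,4] "park" : (S/N)\(S/PP)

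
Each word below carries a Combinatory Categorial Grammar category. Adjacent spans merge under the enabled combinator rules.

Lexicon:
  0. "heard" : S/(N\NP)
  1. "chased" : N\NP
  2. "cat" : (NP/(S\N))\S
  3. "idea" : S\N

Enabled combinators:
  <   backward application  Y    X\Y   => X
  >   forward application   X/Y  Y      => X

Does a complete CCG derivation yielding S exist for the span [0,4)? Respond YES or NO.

NO

S/(N\NP) N\NP (NP/(S\N))\S S\N
CKY chart[0,4] = {NP}; S ∉ chart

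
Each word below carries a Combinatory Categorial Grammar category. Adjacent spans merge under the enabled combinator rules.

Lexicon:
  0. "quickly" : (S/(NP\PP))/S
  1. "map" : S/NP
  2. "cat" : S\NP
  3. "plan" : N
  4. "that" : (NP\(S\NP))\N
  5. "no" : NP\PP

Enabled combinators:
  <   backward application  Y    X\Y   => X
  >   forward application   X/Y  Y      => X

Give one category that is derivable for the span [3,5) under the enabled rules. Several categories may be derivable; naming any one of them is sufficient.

[0,6] S   >
  [0,5] S/(NP\PP)   >
    [0,1] "quickly" : (S/(NP\PP))/S
    [1,5] S   >
      [1,2] "map" : S/NP
      [2,5] NP   <
        [2,3] "cat" : S\NP
        [3,5] NP\(S\NP)   <
          [3,4] "plan" : N
          [4,5] "that" : (NP\(S\NP))\N
  [5,6] "no" : NP\PP

NP\(S\NP)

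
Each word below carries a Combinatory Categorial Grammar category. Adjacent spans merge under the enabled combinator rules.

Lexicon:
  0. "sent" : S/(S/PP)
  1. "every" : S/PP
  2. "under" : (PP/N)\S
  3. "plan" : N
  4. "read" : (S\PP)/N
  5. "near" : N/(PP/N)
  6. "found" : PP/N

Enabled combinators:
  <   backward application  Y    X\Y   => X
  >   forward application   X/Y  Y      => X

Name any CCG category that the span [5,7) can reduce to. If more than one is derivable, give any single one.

N

[0,7] S   <
  [0,4] PP   >
    [0,3] PP/N   <
      [0,2] S   >
        [0,1] "sent" : S/(S/PP)
        [1,2] "every" : S/PP
      [2,3] "under" : (PP/N)\S
    [3,4] "plan" : N
  [4,7] S\PP   >
    [4,5] "read" : (S\PP)/N
    [5,7] N   >
      [5,6] "near" : N/(PP/N)
      [6,7] "found" : PP/N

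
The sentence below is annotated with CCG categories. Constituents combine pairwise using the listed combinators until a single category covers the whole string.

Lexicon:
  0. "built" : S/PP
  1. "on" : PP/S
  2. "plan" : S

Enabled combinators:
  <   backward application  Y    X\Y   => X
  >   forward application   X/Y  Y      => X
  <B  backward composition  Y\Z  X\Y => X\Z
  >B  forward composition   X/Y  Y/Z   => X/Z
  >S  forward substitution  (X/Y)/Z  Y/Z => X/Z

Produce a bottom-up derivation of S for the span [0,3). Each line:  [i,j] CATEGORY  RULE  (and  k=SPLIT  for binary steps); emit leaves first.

[0,1] S/PP  lex  "built"
[1,2] PP/S  lex  "on"
[2,3] S  lex  "plan"
[1,3] PP  >  k=2
[0,3] S  >  k=1

[0,3] S   >
  [0,1] "built" : S/PP
  [1,3] PP   >
    [1,2] "on" : PP/S
    [2,3] "plan" : S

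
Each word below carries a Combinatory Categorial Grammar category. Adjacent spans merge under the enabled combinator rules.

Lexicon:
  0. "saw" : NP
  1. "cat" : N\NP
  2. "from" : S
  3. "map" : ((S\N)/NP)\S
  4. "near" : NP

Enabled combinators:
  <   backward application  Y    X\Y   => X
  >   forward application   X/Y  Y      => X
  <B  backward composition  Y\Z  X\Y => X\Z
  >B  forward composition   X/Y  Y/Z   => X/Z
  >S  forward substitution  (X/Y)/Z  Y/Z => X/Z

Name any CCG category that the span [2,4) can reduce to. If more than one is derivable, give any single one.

(S\N)/NP

[0,5] S   <
  [0,1] "saw" : NP
  [1,5] S\NP   <B
    [1,2] "cat" : N\NP
    [2,5] S\N   >
      [2,4] (S\N)/NP   <
        [2,3] "from" : S
        [3,4] "map" : ((S\N)/NP)\S
      [4,5] "near" : NP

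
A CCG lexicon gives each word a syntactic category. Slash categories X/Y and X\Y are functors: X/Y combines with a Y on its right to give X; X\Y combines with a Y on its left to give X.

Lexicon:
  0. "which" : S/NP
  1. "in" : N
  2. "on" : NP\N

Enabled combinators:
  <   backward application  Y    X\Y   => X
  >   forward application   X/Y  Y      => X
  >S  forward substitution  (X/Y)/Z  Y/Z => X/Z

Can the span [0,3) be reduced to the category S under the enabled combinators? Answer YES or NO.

YES

[0,3] S   >
  [0,1] "which" : S/NP
  [1,3] NP   <
    [1,2] "in" : N
    [2,3] "on" : NP\N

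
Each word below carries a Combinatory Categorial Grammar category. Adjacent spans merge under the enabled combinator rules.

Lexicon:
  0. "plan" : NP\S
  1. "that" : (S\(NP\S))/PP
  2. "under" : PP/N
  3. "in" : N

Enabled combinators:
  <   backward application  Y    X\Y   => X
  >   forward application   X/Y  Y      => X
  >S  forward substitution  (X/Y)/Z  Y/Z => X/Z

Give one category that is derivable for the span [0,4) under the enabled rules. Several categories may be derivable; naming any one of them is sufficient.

S

[0,4] S   <
  [0,1] "plan" : NP\S
  [1,4] S\(NP\S)   >
    [1,2] "that" : (S\(NP\S))/PP
    [2,4] PP   >
      [2,3] "under" : PP/N
      [3,4] "in" : N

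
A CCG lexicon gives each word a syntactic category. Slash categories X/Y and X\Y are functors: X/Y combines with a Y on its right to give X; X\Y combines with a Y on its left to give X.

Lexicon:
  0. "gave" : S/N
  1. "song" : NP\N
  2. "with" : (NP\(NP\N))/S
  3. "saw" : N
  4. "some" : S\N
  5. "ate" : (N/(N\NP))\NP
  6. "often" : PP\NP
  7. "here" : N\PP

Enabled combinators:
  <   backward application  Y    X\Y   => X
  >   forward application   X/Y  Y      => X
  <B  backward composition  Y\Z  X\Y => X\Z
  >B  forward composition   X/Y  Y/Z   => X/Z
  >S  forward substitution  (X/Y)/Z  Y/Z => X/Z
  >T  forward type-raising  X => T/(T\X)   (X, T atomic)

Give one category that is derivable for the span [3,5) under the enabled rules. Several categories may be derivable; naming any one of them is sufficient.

[0,8] S   >
  [0,1] "gave" : S/N
  [1,8] N   >
    [1,6] N/(N\NP)   <
      [1,5] NP   <
        [1,2] "song" : NP\N
        [2,5] NP\(NP\N)   >
          [2,3] "with" : (NP\(NP\N))/S
          [3,5] S   <
            [3,4] "saw" : N
            [4,5] "some" : S\N
      [5,6] "ate" : (N/(N\NP))\NP
    [6,8] N\NP   <B
      [6,7] "often" : PP\NP
      [7,8] "here" : N\PP

S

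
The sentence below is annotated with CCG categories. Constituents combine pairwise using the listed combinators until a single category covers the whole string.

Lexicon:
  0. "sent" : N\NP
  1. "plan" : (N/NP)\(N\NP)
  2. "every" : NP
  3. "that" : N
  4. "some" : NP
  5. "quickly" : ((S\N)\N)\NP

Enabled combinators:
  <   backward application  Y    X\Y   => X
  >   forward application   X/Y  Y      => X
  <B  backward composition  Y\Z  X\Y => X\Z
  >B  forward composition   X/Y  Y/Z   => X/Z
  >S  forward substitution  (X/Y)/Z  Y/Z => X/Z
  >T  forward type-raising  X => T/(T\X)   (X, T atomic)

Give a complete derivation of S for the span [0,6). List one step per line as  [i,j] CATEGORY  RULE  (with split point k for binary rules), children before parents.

[0,1] N\NP  lex  "sent"
[1,2] (N/NP)\(N\NP)  lex  "plan"
[0,2] N/NP  <  k=1
[2,3] NP  lex  "every"
[0,3] N  >  k=2
[3,4] N  lex  "that"
[4,5] NP  lex  "some"
[5,6] ((S\N)\N)\NP  lex  "quickly"
[4,6] (S\N)\N  <  k=5
[3,6] S\N  <  k=4
[0,6] S  <  k=3

[0,6] S   <
  [0,3] N   >
    [0,2] N/NP   <
      [0,1] "sent" : N\NP
      [1,2] "plan" : (N/NP)\(N\NP)
    [2,3] "every" : NP
  [3,6] S\N   <
    [3,4] "that" : N
    [4,6] (S\N)\N   <
      [4,5] "some" : NP
      [5,6] "quickly" : ((S\N)\N)\NP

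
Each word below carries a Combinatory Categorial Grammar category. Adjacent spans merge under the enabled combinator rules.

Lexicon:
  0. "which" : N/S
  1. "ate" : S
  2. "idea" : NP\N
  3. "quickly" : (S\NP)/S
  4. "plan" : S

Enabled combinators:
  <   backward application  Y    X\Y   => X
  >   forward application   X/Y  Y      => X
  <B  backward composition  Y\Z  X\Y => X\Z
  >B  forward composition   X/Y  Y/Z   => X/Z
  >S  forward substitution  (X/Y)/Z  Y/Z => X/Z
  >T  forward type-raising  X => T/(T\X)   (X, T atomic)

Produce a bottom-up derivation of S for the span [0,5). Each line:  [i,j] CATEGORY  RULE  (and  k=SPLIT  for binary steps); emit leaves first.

[0,5] S   <
  [0,2] N   >
    [0,1] "which" : N/S
    [1,2] "ate" : S
  [2,5] S\N   <B
    [2,3] "idea" : NP\N
    [3,5] S\NP   >
      [3,4] "quickly" : (S\NP)/S
      [4,5] "plan" : S

[0,1] N/S  lex  "which"
[1,2] S  lex  "ate"
[0,2] N  >  k=1
[2,3] NP\N  lex  "idea"
[3,4] (S\NP)/S  lex  "quickly"
[4,5] S  lex  "plan"
[3,5] S\NP  >  k=4
[2,5] S\N  <B  k=3
[0,5] S  <  k=2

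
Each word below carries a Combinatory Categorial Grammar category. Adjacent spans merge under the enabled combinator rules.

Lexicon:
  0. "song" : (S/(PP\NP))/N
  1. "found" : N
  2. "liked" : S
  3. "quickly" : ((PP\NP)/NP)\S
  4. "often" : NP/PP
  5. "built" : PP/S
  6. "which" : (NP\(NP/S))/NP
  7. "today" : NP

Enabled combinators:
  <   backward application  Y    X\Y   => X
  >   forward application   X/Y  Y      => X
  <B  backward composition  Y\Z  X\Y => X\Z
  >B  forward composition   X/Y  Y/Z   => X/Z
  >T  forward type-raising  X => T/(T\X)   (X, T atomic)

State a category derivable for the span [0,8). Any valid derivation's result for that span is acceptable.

S

[0,8] S   >
  [0,2] S/(PP\NP)   >
    [0,1] "song" : (S/(PP\NP))/N
    [1,2] "found" : N
  [2,8] PP\NP   >
    [2,4] (PP\NP)/NP   <
      [2,3] "liked" : S
      [3,4] "quickly" : ((PP\NP)/NP)\S
    [4,8] NP   <
      [4,6] NP/S   >B
        [4,5] "often" : NP/PP
        [5,6] "built" : PP/S
      [6,8] NP\(NP/S)   >
        [6,7] "which" : (NP\(NP/S))/NP
        [7,8] "today" : NP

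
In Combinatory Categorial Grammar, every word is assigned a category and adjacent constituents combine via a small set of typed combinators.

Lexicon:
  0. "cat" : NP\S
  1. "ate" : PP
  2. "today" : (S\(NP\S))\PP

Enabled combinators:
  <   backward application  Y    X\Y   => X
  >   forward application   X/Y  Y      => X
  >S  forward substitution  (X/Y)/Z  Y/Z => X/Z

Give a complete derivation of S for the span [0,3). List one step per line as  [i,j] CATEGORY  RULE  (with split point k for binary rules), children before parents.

[0,1] NP\S  lex  "cat"
[1,2] PP  lex  "ate"
[2,3] (S\(NP\S))\PP  lex  "today"
[1,3] S\(NP\S)  <  k=2
[0,3] S  <  k=1

[0,3] S   <
  [0,1] "cat" : NP\S
  [1,3] S\(NP\S)   <
    [1,2] "ate" : PP
    [2,3] "today" : (S\(NP\S))\PP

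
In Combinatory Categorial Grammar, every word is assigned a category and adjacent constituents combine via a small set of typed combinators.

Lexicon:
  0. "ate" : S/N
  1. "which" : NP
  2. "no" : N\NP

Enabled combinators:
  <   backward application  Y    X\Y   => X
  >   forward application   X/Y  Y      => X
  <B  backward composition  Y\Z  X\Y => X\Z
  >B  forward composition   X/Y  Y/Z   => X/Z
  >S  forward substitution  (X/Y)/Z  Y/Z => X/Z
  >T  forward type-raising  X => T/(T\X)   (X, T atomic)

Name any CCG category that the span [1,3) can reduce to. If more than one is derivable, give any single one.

N

[0,3] S   >
  [0,1] "ate" : S/N
  [1,3] N   <
    [1,2] "which" : NP
    [2,3] "no" : N\NP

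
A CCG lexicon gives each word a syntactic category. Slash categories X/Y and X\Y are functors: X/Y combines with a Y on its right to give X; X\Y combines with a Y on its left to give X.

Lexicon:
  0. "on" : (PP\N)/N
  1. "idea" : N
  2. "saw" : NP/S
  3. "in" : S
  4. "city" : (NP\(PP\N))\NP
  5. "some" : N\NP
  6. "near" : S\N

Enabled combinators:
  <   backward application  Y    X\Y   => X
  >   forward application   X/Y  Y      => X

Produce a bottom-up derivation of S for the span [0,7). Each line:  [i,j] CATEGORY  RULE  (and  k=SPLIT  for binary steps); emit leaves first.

[0,1] (PP\N)/N  lex  "on"
[1,2] N  lex  "idea"
[0,2] PP\N  >  k=1
[2,3] NP/S  lex  "saw"
[3,4] S  lex  "in"
[2,4] NP  >  k=3
[4,5] (NP\(PP\N))\NP  lex  "city"
[2,5] NP\(PP\N)  <  k=4
[0,5] NP  <  k=2
[5,6] N\NP  lex  "some"
[0,6] N  <  k=5
[6,7] S\N  lex  "near"
[0,7] S  <  k=6

[0,7] S   <
  [0,6] N   <
    [0,5] NP   <
      [0,2] PP\N   >
        [0,1] "on" : (PP\N)/N
        [1,2] "idea" : N
      [2,5] NP\(PP\N)   <
        [2,4] NP   >
          [2,3] "saw" : NP/S
          [3,4] "in" : S
        [4,5] "city" : (NP\(PP\N))\NP
    [5,6] "some" : N\NP
  [6,7] "near" : S\N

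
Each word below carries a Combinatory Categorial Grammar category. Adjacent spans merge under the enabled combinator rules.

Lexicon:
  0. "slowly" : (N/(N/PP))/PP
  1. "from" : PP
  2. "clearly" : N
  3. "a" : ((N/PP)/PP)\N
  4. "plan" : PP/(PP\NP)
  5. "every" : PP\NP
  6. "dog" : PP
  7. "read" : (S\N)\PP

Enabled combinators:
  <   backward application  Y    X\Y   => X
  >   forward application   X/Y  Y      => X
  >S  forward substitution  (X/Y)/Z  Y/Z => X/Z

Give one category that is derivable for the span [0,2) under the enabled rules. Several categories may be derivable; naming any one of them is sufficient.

[0,8] S   <
  [0,6] N   >
    [0,2] N/(N/PP)   >
      [0,1] "slowly" : (N/(N/PP))/PP
      [1,2] "from" : PP
    [2,6] N/PP   >
      [2,4] (N/PP)/PP   <
        [2,3] "clearly" : N
        [3,4] "a" : ((N/PP)/PP)\N
      [4,6] PP   >
        [4,5] "plan" : PP/(PP\NP)
        [5,6] "every" : PP\NP
  [6,8] S\N   <
    [6,7] "dog" : PP
    [7,8] "read" : (S\N)\PP

N/(N/PP)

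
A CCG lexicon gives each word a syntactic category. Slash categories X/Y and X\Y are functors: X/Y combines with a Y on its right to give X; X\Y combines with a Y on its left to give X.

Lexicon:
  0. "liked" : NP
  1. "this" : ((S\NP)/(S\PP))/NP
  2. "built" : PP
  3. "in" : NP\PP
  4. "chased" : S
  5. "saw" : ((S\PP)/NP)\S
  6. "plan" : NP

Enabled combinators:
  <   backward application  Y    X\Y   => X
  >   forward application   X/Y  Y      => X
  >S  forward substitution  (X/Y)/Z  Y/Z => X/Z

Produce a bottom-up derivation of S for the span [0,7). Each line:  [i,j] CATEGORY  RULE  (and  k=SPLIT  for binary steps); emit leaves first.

[0,1] NP  lex  "liked"
[1,2] ((S\NP)/(S\PP))/NP  lex  "this"
[2,3] PP  lex  "built"
[3,4] NP\PP  lex  "in"
[2,4] NP  <  k=3
[1,4] (S\NP)/(S\PP)  >  k=2
[4,5] S  lex  "chased"
[5,6] ((S\PP)/NP)\S  lex  "saw"
[4,6] (S\PP)/NP  <  k=5
[6,7] NP  lex  "plan"
[4,7] S\PP  >  k=6
[1,7] S\NP  >  k=4
[0,7] S  <  k=1

[0,7] S   <
  [0,1] "liked" : NP
  [1,7] S\NP   >
    [1,4] (S\NP)/(S\PP)   >
      [1,2] "this" : ((S\NP)/(S\PP))/NP
      [2,4] NP   <
        [2,3] "built" : PP
        [3,4] "in" : NP\PP
    [4,7] S\PP   >
      [4,6] (S\PP)/NP   <
        [4,5] "chased" : S
        [5,6] "saw" : ((S\PP)/NP)\S
      [6,7] "plan" : NP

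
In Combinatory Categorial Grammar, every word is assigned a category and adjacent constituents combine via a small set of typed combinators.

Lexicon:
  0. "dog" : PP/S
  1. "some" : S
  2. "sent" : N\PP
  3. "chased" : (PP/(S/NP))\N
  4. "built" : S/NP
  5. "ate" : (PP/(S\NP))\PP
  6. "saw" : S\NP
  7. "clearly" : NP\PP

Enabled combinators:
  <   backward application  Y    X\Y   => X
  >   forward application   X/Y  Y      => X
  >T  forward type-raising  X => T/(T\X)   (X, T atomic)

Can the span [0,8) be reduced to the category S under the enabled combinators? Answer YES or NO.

NO

PP/S S N\PP (PP/(S/NP))\N S/NP (PP/(S\NP))\PP S\NP NP\PP
CKY chart[0,8] = {N/(N\NP), NP, NP/(NP\NP), PP/(PP\NP), S/(S\NP)}; S ∉ chart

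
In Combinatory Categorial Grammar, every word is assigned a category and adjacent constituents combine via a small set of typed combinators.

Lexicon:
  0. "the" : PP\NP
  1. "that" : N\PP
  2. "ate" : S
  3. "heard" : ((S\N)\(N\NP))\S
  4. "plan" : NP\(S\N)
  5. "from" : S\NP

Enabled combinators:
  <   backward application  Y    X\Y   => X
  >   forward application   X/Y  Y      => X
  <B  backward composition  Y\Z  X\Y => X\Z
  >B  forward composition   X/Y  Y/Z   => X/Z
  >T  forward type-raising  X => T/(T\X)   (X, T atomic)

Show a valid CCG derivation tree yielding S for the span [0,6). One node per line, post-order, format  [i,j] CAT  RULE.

[0,1] PP\NP  lex  "the"
[1,2] N\PP  lex  "that"
[0,2] N\NP  <B  k=1
[2,3] S  lex  "ate"
[3,4] ((S\N)\(N\NP))\S  lex  "heard"
[2,4] (S\N)\(N\NP)  <  k=3
[0,4] S\N  <  k=2
[4,5] NP\(S\N)  lex  "plan"
[0,5] NP  <  k=4
[5,6] S\NP  lex  "from"
[0,6] S  <  k=5

[0,6] S   <
  [0,5] NP   <
    [0,4] S\N   <
      [0,2] N\NP   <B
        [0,1] "the" : PP\NP
        [1,2] "that" : N\PP
      [2,4] (S\N)\(N\NP)   <
        [2,3] "ate" : S
        [3,4] "heard" : ((S\N)\(N\NP))\S
    [4,5] "plan" : NP\(S\N)
  [5,6] "from" : S\NP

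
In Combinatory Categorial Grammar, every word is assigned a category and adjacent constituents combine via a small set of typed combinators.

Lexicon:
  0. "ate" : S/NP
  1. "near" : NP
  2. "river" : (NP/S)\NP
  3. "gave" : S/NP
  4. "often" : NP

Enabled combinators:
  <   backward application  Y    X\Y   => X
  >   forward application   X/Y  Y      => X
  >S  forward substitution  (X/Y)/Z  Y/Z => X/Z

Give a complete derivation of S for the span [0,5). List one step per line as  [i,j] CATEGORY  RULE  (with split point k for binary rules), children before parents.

[0,1] S/NP  lex  "ate"
[1,2] NP  lex  "near"
[2,3] (NP/S)\NP  lex  "river"
[1,3] NP/S  <  k=2
[3,4] S/NP  lex  "gave"
[4,5] NP  lex  "often"
[3,5] S  >  k=4
[1,5] NP  >  k=3
[0,5] S  >  k=1

[0,5] S   >
  [0,1] "ate" : S/NP
  [1,5] NP   >
    [1,3] NP/S   <
      [1,2] "near" : NP
      [2,3] "river" : (NP/S)\NP
    [3,5] S   >
      [3,4] "gave" : S/NP
      [4,5] "often" : NP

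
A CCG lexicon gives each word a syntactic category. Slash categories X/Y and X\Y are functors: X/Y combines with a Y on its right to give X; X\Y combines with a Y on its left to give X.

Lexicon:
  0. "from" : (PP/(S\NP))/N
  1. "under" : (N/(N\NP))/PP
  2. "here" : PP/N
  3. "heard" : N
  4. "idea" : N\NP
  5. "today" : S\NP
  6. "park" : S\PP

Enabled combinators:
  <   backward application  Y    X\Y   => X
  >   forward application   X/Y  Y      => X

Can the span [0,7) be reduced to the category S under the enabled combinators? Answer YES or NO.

YES

[0,7] S   <
  [0,6] PP   >
    [0,5] PP/(S\NP)   >
      [0,1] "from" : (PP/(S\NP))/N
      [1,5] N   >
        [1,4] N/(N\NP)   >
          [1,2] "under" : (N/(N\NP))/PP
          [2,4] PP   >
            [2,3] "here" : PP/N
            [3,4] "heard" : N
        [4,5] "idea" : N\NP
    [5,6] "today" : S\NP
  [6,7] "park" : S\PP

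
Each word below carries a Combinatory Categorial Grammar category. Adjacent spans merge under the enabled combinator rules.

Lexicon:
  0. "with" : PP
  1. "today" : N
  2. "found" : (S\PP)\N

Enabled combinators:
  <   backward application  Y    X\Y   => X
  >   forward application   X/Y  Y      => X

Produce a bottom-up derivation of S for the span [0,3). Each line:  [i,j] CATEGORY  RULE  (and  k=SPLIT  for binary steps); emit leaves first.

[0,1] PP  lex  "with"
[1,2] N  lex  "today"
[2,3] (S\PP)\N  lex  "found"
[1,3] S\PP  <  k=2
[0,3] S  <  k=1

[0,3] S   <
  [0,1] "with" : PP
  [1,3] S\PP   <
    [1,2] "today" : N
    [2,3] "found" : (S\PP)\N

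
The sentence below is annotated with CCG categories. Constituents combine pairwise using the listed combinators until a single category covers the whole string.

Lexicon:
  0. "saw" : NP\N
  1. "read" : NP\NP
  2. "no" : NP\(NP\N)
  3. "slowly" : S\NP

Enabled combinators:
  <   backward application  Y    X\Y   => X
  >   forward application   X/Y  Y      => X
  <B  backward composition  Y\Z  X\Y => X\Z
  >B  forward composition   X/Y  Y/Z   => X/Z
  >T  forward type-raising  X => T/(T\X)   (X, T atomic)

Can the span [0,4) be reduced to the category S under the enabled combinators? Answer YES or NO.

[0,4] S   <
  [0,3] NP   <
    [0,2] NP\N   <B
      [0,1] "saw" : NP\N
      [1,2] "read" : NP\NP
    [2,3] "no" : NP\(NP\N)
  [3,4] "slowly" : S\NP

YES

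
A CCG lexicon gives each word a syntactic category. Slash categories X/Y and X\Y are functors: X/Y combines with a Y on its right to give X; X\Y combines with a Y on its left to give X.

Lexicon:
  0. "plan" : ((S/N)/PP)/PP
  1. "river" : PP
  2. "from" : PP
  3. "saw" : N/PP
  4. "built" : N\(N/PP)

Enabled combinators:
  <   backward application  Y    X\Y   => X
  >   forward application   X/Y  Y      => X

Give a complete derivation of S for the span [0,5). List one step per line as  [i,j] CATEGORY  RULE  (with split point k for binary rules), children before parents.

[0,1] ((S/N)/PP)/PP  lex  "plan"
[1,2] PP  lex  "river"
[0,2] (S/N)/PP  >  k=1
[2,3] PP  lex  "from"
[0,3] S/N  >  k=2
[3,4] N/PP  lex  "saw"
[4,5] N\(N/PP)  lex  "built"
[3,5] N  <  k=4
[0,5] S  >  k=3

[0,5] S   >
  [0,3] S/N   >
    [0,2] (S/N)/PP   >
      [0,1] "plan" : ((S/N)/PP)/PP
      [1,2] "river" : PP
    [2,3] "from" : PP
  [3,5] N   <
    [3,4] "saw" : N/PP
    [4,5] "built" : N\(N/PP)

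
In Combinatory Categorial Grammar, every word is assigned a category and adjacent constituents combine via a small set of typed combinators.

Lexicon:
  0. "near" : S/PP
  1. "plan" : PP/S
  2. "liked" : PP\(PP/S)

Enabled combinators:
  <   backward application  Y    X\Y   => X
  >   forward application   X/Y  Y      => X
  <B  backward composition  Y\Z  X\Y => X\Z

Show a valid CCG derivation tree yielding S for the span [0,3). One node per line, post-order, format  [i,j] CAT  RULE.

[0,3] S   >
  [0,1] "near" : S/PP
  [1,3] PP   <
    [1,2] "plan" : PP/S
    [2,3] "liked" : PP\(PP/S)

[0,1] S/PP  lex  "near"
[1,2] PP/S  lex  "plan"
[2,3] PP\(PP/S)  lex  "liked"
[1,3] PP  <  k=2
[0,3] S  >  k=1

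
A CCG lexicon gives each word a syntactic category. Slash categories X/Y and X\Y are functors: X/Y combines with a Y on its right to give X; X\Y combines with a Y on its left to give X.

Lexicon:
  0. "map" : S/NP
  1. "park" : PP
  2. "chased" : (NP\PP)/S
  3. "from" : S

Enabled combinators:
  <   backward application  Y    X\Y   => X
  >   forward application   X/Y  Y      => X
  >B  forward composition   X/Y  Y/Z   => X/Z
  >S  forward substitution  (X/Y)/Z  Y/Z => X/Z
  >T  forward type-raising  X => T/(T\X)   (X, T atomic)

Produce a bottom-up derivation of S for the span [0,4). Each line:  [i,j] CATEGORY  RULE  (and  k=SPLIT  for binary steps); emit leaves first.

[0,1] S/NP  lex  "map"
[1,2] PP  lex  "park"
[1,2] NP/(NP\PP)  >T
[2,3] (NP\PP)/S  lex  "chased"
[3,4] S  lex  "from"
[2,4] NP\PP  >  k=3
[1,4] NP  >  k=2
[0,4] S  >  k=1

[0,4] S   >
  [0,1] "map" : S/NP
  [1,4] NP   >
    [1,2] NP/(NP\PP)   >T
      [1,2] "park" : PP
    [2,4] NP\PP   >
      [2,3] "chased" : (NP\PP)/S
      [3,4] "from" : S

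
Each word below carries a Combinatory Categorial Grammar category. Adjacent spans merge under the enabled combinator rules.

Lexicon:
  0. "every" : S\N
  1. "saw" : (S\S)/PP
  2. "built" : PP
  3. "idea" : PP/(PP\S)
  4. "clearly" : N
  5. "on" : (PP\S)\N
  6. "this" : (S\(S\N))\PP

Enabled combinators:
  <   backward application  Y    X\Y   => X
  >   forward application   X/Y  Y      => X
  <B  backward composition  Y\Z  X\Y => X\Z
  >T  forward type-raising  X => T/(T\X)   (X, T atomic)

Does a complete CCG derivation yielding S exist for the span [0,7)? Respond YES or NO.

[0,7] S   <
  [0,3] S\N   <B
    [0,1] "every" : S\N
    [1,3] S\S   >
      [1,2] "saw" : (S\S)/PP
      [2,3] "built" : PP
  [3,7] S\(S\N)   <
    [3,6] PP   >
      [3,4] "idea" : PP/(PP\S)
      [4,6] PP\S   <
        [4,5] "clearly" : N
        [5,6] "on" : (PP\S)\N
    [6,7] "this" : (S\(S\N))\PP

YES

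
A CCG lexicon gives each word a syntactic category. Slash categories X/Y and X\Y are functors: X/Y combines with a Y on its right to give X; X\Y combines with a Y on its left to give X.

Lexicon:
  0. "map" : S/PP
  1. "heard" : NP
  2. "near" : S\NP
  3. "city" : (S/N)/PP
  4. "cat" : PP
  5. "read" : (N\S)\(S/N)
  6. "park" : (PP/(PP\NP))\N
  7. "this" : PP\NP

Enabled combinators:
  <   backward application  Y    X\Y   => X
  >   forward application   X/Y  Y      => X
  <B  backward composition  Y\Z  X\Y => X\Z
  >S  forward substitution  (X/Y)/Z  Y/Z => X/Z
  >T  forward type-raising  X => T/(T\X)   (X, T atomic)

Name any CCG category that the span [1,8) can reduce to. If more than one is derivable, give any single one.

PP

[0,8] S   >
  [0,1] "map" : S/PP
  [1,8] PP   >
    [1,7] PP/(PP\NP)   <
      [1,6] N   <
        [1,3] S   <
          [1,2] "heard" : NP
          [2,3] "near" : S\NP
        [3,6] N\S   <
          [3,5] S/N   >
            [3,4] "city" : (S/N)/PP
            [4,5] "cat" : PP
          [5,6] "read" : (N\S)\(S/N)
      [6,7] "park" : (PP/(PP\NP))\N
    [7,8] "this" : PP\NP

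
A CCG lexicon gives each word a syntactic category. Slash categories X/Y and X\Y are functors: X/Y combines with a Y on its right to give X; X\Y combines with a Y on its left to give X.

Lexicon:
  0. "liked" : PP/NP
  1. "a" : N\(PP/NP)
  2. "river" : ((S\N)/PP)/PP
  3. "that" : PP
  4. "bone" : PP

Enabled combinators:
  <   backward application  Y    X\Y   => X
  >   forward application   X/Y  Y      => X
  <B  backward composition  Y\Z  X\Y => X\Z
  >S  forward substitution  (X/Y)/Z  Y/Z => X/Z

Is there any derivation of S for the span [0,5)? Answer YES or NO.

YES

[0,5] S   <
  [0,2] N   <
    [0,1] "liked" : PP/NP
    [1,2] "a" : N\(PP/NP)
  [2,5] S\N   >
    [2,4] (S\N)/PP   >
      [2,3] "river" : ((S\N)/PP)/PP
      [3,4] "that" : PP
    [4,5] "bone" : PP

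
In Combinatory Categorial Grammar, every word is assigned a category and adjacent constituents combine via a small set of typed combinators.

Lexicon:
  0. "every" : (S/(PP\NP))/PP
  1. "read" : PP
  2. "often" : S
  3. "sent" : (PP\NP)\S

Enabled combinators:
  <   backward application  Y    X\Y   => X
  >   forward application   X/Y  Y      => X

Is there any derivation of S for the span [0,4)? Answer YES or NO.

YES

[0,4] S   >
  [0,2] S/(PP\NP)   >
    [0,1] "every" : (S/(PP\NP))/PP
    [1,2] "read" : PP
  [2,4] PP\NP   <
    [2,3] "often" : S
    [3,4] "sent" : (PP\NP)\S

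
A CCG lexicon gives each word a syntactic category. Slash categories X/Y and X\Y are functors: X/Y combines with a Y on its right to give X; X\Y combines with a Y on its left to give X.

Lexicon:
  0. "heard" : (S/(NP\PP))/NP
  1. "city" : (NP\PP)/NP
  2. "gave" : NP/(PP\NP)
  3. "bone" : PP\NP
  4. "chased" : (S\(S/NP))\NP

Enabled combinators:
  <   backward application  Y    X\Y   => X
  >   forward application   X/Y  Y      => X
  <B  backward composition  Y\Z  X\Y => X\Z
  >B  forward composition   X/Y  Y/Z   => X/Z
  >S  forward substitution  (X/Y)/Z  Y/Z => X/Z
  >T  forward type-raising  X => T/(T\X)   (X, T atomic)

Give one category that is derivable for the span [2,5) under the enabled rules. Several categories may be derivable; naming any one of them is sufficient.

S\(S/NP)

[0,5] S   <
  [0,2] S/NP   >S
    [0,1] "heard" : (S/(NP\PP))/NP
    [1,2] "city" : (NP\PP)/NP
  [2,5] S\(S/NP)   <
    [2,4] NP   >
      [2,3] "gave" : NP/(PP\NP)
      [3,4] "bone" : PP\NP
    [4,5] "chased" : (S\(S/NP))\NP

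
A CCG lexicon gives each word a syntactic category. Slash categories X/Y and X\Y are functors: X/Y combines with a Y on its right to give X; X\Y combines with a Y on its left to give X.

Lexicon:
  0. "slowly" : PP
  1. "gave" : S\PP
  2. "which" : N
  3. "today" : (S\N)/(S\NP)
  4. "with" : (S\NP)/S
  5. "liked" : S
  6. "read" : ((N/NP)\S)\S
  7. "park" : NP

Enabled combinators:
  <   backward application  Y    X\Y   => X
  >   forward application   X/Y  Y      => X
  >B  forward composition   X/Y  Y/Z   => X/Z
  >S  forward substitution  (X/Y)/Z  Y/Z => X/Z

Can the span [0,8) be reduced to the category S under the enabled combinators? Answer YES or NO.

NO

PP S\PP N (S\N)/(S\NP) (S\NP)/S S ((N/NP)\S)\S NP
CKY chart[0,8] = {N}; S ∉ chart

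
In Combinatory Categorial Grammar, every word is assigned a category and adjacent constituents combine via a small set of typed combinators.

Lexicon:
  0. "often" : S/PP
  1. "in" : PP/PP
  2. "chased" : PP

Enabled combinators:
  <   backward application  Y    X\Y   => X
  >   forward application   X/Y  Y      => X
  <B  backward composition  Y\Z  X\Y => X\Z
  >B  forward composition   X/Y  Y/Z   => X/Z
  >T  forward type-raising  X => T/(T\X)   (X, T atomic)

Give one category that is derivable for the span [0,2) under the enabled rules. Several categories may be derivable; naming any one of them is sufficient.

S/PP

[0,3] S   >
  [0,2] S/PP   >B
    [0,1] "often" : S/PP
    [1,2] "in" : PP/PP
  [2,3] "chased" : PP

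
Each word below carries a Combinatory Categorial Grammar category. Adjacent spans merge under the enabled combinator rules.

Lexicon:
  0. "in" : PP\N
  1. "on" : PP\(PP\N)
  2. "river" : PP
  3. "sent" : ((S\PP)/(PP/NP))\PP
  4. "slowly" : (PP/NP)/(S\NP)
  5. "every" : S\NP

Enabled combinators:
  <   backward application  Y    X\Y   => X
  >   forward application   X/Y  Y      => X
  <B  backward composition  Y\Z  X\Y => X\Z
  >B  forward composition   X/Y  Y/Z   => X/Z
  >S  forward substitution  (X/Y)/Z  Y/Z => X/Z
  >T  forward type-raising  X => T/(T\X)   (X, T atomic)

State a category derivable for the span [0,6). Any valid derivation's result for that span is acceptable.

[0,6] S   <
  [0,2] PP   <
    [0,1] "in" : PP\N
    [1,2] "on" : PP\(PP\N)
  [2,6] S\PP   >
    [2,4] (S\PP)/(PP/NP)   <
      [2,3] "river" : PP
      [3,4] "sent" : ((S\PP)/(PP/NP))\PP
    [4,6] PP/NP   >
      [4,5] "slowly" : (PP/NP)/(S\NP)
      [5,6] "every" : S\NP

S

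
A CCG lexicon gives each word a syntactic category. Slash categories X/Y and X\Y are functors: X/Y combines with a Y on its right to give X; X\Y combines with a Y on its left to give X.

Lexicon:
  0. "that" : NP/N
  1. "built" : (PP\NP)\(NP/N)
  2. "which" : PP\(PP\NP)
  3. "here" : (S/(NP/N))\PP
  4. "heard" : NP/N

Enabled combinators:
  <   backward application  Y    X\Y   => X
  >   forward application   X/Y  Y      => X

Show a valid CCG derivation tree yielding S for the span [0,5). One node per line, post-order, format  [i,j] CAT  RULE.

[0,5] S   >
  [0,4] S/(NP/N)   <
    [0,3] PP   <
      [0,2] PP\NP   <
        [0,1] "that" : NP/N
        [1,2] "built" : (PP\NP)\(NP/N)
      [2,3] "which" : PP\(PP\NP)
    [3,4] "here" : (S/(NP/N))\PP
  [4,5] "heard" : NP/N

[0,1] NP/N  lex  "that"
[1,2] (PP\NP)\(NP/N)  lex  "built"
[0,2] PP\NP  <  k=1
[2,3] PP\(PP\NP)  lex  "which"
[0,3] PP  <  k=2
[3,4] (S/(NP/N))\PP  lex  "here"
[0,4] S/(NP/N)  <  k=3
[4,5] NP/N  lex  "heard"
[0,5] S  >  k=4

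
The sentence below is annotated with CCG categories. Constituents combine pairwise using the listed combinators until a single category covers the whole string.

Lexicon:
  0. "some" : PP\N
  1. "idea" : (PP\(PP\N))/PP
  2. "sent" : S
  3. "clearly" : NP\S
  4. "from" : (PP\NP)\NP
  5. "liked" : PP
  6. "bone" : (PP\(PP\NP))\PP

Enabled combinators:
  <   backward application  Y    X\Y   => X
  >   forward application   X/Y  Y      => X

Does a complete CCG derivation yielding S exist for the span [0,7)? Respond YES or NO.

NO

PP\N (PP\(PP\N))/PP S NP\S (PP\NP)\NP PP (PP\(PP\NP))\PP
CKY chart[0,7] = {PP}; S ∉ chart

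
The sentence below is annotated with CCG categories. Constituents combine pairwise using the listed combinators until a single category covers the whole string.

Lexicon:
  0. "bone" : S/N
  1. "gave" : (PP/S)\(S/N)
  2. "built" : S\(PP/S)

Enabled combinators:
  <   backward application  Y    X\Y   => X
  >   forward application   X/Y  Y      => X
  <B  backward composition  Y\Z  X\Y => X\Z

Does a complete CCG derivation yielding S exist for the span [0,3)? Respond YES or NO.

YES

[0,3] S   <
  [0,2] PP/S   <
    [0,1] "bone" : S/N
    [1,2] "gave" : (PP/S)\(S/N)
  [2,3] "built" : S\(PP/S)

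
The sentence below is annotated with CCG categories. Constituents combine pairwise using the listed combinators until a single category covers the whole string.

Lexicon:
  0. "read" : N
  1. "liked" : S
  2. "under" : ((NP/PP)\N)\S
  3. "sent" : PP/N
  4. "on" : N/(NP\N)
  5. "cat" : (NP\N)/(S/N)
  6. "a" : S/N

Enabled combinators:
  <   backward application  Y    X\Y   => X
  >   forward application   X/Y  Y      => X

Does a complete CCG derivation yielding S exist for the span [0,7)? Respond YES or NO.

N S ((NP/PP)\N)\S PP/N N/(NP\N) (NP\N)/(S/N) S/N
CKY chart[0,7] = {NP}; S ∉ chart

NO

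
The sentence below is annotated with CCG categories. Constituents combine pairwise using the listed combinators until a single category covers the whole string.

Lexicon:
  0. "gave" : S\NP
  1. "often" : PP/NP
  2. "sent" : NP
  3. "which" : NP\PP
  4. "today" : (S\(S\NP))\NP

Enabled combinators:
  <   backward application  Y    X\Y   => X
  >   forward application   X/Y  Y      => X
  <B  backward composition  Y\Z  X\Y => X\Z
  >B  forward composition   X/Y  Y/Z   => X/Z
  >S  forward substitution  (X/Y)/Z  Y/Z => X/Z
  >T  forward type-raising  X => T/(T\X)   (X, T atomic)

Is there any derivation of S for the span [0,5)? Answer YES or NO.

YES

[0,5] S   <
  [0,1] "gave" : S\NP
  [1,5] S\(S\NP)   <
    [1,4] NP   <
      [1,3] PP   >
        [1,2] "often" : PP/NP
        [2,3] "sent" : NP
      [3,4] "which" : NP\PP
    [4,5] "today" : (S\(S\NP))\NP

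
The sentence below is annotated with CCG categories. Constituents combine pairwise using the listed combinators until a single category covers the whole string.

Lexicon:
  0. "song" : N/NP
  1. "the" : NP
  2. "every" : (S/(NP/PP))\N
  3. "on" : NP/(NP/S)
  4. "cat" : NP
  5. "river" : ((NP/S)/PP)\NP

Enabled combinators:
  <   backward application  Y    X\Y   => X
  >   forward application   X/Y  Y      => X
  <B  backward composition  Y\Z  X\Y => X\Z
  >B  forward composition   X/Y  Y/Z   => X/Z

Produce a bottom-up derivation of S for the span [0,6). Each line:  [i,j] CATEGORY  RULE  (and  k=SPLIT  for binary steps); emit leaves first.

[0,1] N/NP  lex  "song"
[1,2] NP  lex  "the"
[0,2] N  >  k=1
[2,3] (S/(NP/PP))\N  lex  "every"
[0,3] S/(NP/PP)  <  k=2
[3,4] NP/(NP/S)  lex  "on"
[4,5] NP  lex  "cat"
[5,6] ((NP/S)/PP)\NP  lex  "river"
[4,6] (NP/S)/PP  <  k=5
[3,6] NP/PP  >B  k=4
[0,6] S  >  k=3

[0,6] S   >
  [0,3] S/(NP/PP)   <
    [0,2] N   >
      [0,1] "song" : N/NP
      [1,2] "the" : NP
    [2,3] "every" : (S/(NP/PP))\N
  [3,6] NP/PP   >B
    [3,4] "on" : NP/(NP/S)
    [4,6] (NP/S)/PP   <
      [4,5] "cat" : NP
      [5,6] "river" : ((NP/S)/PP)\NP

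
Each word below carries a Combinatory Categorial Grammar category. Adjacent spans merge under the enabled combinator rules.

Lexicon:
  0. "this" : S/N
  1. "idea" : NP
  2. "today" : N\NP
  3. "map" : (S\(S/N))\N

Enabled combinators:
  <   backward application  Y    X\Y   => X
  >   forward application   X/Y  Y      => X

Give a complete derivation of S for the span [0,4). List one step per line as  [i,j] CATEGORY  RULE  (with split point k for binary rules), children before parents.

[0,4] S   <
  [0,1] "this" : S/N
  [1,4] S\(S/N)   <
    [1,3] N   <
      [1,2] "idea" : NP
      [2,3] "today" : N\NP
    [3,4] "map" : (S\(S/N))\N

[0,1] S/N  lex  "this"
[1,2] NP  lex  "idea"
[2,3] N\NP  lex  "today"
[1,3] N  <  k=2
[3,4] (S\(S/N))\N  lex  "map"
[1,4] S\(S/N)  <  k=3
[0,4] S  <  k=1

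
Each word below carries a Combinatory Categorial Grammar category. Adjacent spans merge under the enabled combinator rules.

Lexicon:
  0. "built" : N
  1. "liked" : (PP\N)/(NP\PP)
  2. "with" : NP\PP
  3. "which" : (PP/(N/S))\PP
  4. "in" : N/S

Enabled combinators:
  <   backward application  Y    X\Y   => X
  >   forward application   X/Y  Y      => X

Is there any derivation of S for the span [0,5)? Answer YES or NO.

NO

N (PP\N)/(NP\PP) NP\PP (PP/(N/S))\PP N/S
CKY chart[0,5] = {PP}; S ∉ chart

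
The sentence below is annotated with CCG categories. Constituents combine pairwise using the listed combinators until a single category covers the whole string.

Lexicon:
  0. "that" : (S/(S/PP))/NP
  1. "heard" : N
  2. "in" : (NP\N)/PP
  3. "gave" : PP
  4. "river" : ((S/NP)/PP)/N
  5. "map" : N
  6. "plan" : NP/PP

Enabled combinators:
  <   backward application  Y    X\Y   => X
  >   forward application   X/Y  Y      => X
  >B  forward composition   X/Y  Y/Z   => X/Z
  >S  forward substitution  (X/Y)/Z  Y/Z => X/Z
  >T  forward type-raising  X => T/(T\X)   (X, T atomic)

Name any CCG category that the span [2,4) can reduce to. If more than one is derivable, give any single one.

NP\N

[0,7] S   >
  [0,4] S/(S/PP)   >
    [0,1] "that" : (S/(S/PP))/NP
    [1,4] NP   <
      [1,2] "heard" : N
      [2,4] NP\N   >
        [2,3] "in" : (NP\N)/PP
        [3,4] "gave" : PP
  [4,7] S/PP   >S
    [4,6] (S/NP)/PP   >
      [4,5] "river" : ((S/NP)/PP)/N
      [5,6] "map" : N
    [6,7] "plan" : NP/PP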